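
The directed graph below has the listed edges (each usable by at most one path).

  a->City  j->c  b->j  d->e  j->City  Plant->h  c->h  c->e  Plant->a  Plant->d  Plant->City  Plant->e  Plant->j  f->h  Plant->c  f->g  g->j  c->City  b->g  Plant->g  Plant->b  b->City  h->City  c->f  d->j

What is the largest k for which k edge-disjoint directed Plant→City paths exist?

6

Assign every edge capacity 1; by Menger, the answer equals the max flow.
Path Plant→City (+1); total 1.
Path Plant→a→City (+1); total 2.
Path Plant→b→City (+1); total 3.
Path Plant→c→City (+1); total 4.
Path Plant→h→City (+1); total 5.
Path Plant→j→City (+1); total 6.
No residual Plant→City path; max flow = 6.
Certifying cut of size 6: {Plant→City, Plant→a, Plant→b, c→City, h→City, j→City}.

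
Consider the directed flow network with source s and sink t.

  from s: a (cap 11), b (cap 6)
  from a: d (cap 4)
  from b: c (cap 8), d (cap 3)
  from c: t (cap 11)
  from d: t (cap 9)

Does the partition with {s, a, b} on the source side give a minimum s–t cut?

No — its capacity is 15, but the minimum cut has capacity 10.

Given cut capacity: 4 + 8 + 3 = 15.
Augment s→a→d→t: bottleneck 4, flow now 4.
Augment s→b→c→t: bottleneck 6, flow now 10.
No augmenting path remains; maximum flow = 10.
In the residual graph, reachable from s: {s, a}.
Min-cut edges: s→b (6), a→d (4); capacity 6 + 4 = 10.
Cut capacity 15 exceeds the max flow 10, so it is not minimum.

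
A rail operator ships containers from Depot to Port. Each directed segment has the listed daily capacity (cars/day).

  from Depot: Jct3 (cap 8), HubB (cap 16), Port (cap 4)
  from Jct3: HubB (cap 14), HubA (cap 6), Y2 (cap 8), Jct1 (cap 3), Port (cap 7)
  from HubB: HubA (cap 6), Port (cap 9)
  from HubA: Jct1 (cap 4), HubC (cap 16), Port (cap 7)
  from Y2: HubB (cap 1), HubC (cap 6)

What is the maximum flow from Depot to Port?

27

Augment Depot→Port: bottleneck 4, flow now 4.
Augment Depot→Jct3→Port: bottleneck 7, flow now 11.
Augment Depot→HubB→Port: bottleneck 9, flow now 20.
Augment Depot→Jct3→HubA→Port: bottleneck 1, flow now 21.
Augment Depot→HubB→HubA→Port: bottleneck 6, flow now 27.
No augmenting path remains; maximum flow = 27.
In the residual graph, reachable from Depot: {Depot, HubB}.
Min-cut edges: Depot→Jct3 (8), Depot→Port (4), HubB→HubA (6), HubB→Port (9); capacity 8 + 4 + 6 + 9 = 27.
This cut is saturated, so no flow can exceed 27.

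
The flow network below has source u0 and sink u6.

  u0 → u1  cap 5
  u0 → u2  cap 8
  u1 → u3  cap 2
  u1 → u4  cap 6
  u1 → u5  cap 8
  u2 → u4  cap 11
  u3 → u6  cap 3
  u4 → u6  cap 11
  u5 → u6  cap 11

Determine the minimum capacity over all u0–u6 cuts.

Augment u0→u1→u3→u6: bottleneck 2, flow now 2.
Augment u0→u1→u4→u6: bottleneck 3, flow now 5.
Augment u0→u2→u4→u6: bottleneck 8, flow now 13.
No augmenting path remains; maximum flow = 13.
By max-flow min-cut, the minimum cut capacity equals the max flow.
In the residual graph, reachable from u0: {u0}.
Min-cut edges: u0→u1 (5), u0→u2 (8); capacity 5 + 8 = 13.

13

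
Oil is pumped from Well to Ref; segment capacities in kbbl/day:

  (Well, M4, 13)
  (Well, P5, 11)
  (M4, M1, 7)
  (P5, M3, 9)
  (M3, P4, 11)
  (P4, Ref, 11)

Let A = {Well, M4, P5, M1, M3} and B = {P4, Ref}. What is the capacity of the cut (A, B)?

11

Edges leaving {Well, M4, P5, M1, M3}: M3→P4 (11).
Cut capacity = 11 = 11.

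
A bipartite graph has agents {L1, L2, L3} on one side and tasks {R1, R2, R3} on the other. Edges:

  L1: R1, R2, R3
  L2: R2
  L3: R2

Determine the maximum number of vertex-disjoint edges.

Unit-capacity flow: source→left, listed edges, right→sink; max matching = max flow.
Augmenting path L1→R1 (+1); matched 1.
Augmenting path L2→R2 (+1); matched 2.
No augmenting path remains; maximum matching = 2.
König certificate: {L1, R2} is a vertex cover of size 2 (every listed pair touches it), so no matching can be larger.

2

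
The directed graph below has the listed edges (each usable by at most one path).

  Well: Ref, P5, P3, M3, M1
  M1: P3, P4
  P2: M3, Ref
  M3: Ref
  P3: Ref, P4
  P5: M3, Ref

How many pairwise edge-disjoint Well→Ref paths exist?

4

Assign every edge capacity 1; by Menger, the answer equals the max flow.
Path Well→Ref (+1); total 1.
Path Well→P5→Ref (+1); total 2.
Path Well→P3→Ref (+1); total 3.
Path Well→M3→Ref (+1); total 4.
No residual Well→Ref path; max flow = 4.
Certifying cut of size 4: {P3→Ref, Well→M3, Well→P5, Well→Ref}.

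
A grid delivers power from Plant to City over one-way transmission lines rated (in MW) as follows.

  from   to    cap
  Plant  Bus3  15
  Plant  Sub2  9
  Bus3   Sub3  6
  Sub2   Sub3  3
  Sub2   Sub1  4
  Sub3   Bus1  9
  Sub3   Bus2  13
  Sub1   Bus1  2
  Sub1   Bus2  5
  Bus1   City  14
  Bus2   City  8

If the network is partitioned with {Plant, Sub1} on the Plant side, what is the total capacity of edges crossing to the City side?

31

Edges leaving {Plant, Sub1}: Plant→Bus3 (15), Plant→Sub2 (9), Sub1→Bus1 (2), Sub1→Bus2 (5).
Cut capacity = 15 + 9 + 2 + 5 = 31.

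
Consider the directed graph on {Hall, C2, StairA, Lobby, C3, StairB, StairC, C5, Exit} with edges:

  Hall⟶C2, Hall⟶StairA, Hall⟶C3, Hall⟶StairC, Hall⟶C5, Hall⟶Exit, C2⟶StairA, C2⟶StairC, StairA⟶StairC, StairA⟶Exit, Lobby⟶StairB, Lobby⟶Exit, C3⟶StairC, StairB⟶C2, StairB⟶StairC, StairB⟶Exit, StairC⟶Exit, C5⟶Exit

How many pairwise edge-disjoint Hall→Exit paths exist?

4

Assign every edge capacity 1; by Menger, the answer equals the max flow.
Path Hall→Exit (+1); total 1.
Path Hall→StairA→Exit (+1); total 2.
Path Hall→StairC→Exit (+1); total 3.
Path Hall→C5→Exit (+1); total 4.
No residual Hall→Exit path; max flow = 4.
Certifying cut of size 4: {Hall→C5, Hall→Exit, StairA→Exit, StairC→Exit}.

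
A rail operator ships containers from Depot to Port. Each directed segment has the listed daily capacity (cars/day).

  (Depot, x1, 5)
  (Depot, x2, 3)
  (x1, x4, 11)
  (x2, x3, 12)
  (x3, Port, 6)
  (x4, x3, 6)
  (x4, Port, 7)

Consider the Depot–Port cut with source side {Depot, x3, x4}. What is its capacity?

Edges leaving {Depot, x3, x4}: Depot→x1 (5), Depot→x2 (3), x3→Port (6), x4→Port (7).
Cut capacity = 5 + 3 + 6 + 7 = 21.

21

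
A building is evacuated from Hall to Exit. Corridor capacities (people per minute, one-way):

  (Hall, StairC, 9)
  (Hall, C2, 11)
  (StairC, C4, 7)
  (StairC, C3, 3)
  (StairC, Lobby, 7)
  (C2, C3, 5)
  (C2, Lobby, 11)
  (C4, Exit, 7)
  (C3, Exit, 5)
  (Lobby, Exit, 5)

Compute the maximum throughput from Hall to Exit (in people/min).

17

Augment Hall→StairC→C4→Exit: bottleneck 7, flow now 7.
Augment Hall→StairC→C3→Exit: bottleneck 2, flow now 9.
Augment Hall→C2→C3→Exit: bottleneck 3, flow now 12.
Augment Hall→C2→Lobby→Exit: bottleneck 5, flow now 17.
No augmenting path remains; maximum flow = 17.
In the residual graph, reachable from Hall: {Hall, StairC, C2, C3, Lobby}.
Min-cut edges: StairC→C4 (7), C3→Exit (5), Lobby→Exit (5); capacity 7 + 5 + 5 = 17.
This cut is saturated, so no flow can exceed 17.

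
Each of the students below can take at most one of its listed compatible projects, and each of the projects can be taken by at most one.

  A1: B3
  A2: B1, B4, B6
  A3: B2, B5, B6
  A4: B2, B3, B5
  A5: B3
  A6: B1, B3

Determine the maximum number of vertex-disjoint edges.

Unit-capacity flow: source→left, listed edges, right→sink; max matching = max flow.
Augmenting path A1→B3 (+1); matched 1.
Augmenting path A2→B1 (+1); matched 2.
Augmenting path A3→B2 (+1); matched 3.
Augmenting path A4→B5 (+1); matched 4.
Augmenting path A6→B1→A2→B4 (+1); matched 5.
No augmenting path remains; maximum matching = 5.
König certificate: {A2, A3, A4, A6, B3} is a vertex cover of size 5 (every listed pair touches it), so no matching can be larger.

5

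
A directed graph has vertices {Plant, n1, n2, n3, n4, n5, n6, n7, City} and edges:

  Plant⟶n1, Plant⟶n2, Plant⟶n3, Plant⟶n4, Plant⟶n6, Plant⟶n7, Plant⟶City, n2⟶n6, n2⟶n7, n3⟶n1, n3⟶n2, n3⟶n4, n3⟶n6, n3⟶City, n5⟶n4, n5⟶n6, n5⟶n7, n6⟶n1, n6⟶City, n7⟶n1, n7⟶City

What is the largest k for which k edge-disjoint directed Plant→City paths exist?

Assign every edge capacity 1; by Menger, the answer equals the max flow.
Path Plant→City (+1); total 1.
Path Plant→n3→City (+1); total 2.
Path Plant→n6→City (+1); total 3.
Path Plant→n7→City (+1); total 4.
No residual Plant→City path; max flow = 4.
Certifying cut of size 4: {Plant→City, Plant→n3, n6→City, n7→City}.

4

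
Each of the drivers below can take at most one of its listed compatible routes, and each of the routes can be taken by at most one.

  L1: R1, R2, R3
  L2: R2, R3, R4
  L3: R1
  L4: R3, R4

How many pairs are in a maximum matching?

Unit-capacity flow: source→left, listed edges, right→sink; max matching = max flow.
Augmenting path L1→R1 (+1); matched 1.
Augmenting path L2→R2 (+1); matched 2.
Augmenting path L4→R3 (+1); matched 3.
Augmenting path L3→R1→L1→R2→L2→R4 (+1); matched 4.
No augmenting path remains; maximum matching = 4.
König certificate: {L1, L2, L3, L4} is a vertex cover of size 4 (every listed pair touches it), so no matching can be larger.

4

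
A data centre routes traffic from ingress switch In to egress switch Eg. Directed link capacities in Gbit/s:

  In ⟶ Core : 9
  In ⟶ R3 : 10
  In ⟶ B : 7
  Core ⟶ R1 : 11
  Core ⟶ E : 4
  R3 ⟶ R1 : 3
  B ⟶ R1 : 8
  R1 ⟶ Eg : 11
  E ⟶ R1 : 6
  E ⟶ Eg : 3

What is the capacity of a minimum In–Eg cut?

14

Augment In→Core→R1→Eg: bottleneck 9, flow now 9.
Augment In→R3→R1→Eg: bottleneck 2, flow now 11.
Augment In→R3→R1→Core→E→Eg: bottleneck 1, flow now 12. (uses reverse residual edge)
Augment In→B→R1→Core→E→Eg: bottleneck 2, flow now 14. (uses reverse residual edge)
No augmenting path remains; maximum flow = 14.
By max-flow min-cut, the minimum cut capacity equals the max flow.
In the residual graph, reachable from In: {In, Core, R3, B, R1, E}.
Min-cut edges: R1→Eg (11), E→Eg (3); capacity 11 + 3 = 14.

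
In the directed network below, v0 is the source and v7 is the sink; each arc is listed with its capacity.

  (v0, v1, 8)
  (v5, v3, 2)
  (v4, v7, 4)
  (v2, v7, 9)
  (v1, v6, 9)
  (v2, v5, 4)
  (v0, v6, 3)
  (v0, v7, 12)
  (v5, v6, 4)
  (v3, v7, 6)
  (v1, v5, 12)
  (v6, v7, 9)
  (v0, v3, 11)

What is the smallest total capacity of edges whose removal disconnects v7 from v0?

Augment v0→v7: bottleneck 12, flow now 12.
Augment v0→v3→v7: bottleneck 6, flow now 18.
Augment v0→v6→v7: bottleneck 3, flow now 21.
Augment v0→v1→v6→v7: bottleneck 6, flow now 27.
No augmenting path remains; maximum flow = 27.
By max-flow min-cut, the minimum cut capacity equals the max flow.
In the residual graph, reachable from v0: {v0, v1, v3, v5, v6}.
Min-cut edges: v0→v7 (12), v3→v7 (6), v6→v7 (9); capacity 12 + 6 + 9 = 27.

27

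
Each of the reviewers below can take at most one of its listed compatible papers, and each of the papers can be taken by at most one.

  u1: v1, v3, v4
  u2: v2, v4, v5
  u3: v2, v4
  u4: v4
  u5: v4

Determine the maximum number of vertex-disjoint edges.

4

Unit-capacity flow: source→left, listed edges, right→sink; max matching = max flow.
Augmenting path u1→v1 (+1); matched 1.
Augmenting path u2→v2 (+1); matched 2.
Augmenting path u3→v4 (+1); matched 3.
Augmenting path u4→v4→u3→v2→u2→v5 (+1); matched 4.
No augmenting path remains; maximum matching = 4.
König certificate: {u1, u2, u3, v4} is a vertex cover of size 4 (every listed pair touches it), so no matching can be larger.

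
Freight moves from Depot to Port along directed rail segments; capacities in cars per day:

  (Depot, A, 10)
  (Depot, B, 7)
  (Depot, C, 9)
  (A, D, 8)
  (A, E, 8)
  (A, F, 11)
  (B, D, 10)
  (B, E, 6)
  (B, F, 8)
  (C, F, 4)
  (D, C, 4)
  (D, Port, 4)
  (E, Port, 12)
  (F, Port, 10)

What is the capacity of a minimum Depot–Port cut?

21

Augment Depot→A→D→Port: bottleneck 4, flow now 4.
Augment Depot→A→E→Port: bottleneck 6, flow now 10.
Augment Depot→B→E→Port: bottleneck 6, flow now 16.
Augment Depot→B→F→Port: bottleneck 1, flow now 17.
Augment Depot→C→F→Port: bottleneck 4, flow now 21.
No augmenting path remains; maximum flow = 21.
By max-flow min-cut, the minimum cut capacity equals the max flow.
In the residual graph, reachable from Depot: {Depot, C}.
Min-cut edges: Depot→A (10), Depot→B (7), C→F (4); capacity 10 + 7 + 4 = 21.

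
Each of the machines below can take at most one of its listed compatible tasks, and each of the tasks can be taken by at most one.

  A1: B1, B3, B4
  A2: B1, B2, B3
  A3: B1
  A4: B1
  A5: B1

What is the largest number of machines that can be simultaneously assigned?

3

Unit-capacity flow: source→left, listed edges, right→sink; max matching = max flow.
Augmenting path A1→B1 (+1); matched 1.
Augmenting path A2→B2 (+1); matched 2.
Augmenting path A3→B1→A1→B3 (+1); matched 3.
No augmenting path remains; maximum matching = 3.
König certificate: {A1, A2, B1} is a vertex cover of size 3 (every listed pair touches it), so no matching can be larger.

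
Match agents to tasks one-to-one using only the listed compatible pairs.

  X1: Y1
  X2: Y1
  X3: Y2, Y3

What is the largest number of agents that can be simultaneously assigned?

2

Unit-capacity flow: source→left, listed edges, right→sink; max matching = max flow.
Augmenting path X1→Y1 (+1); matched 1.
Augmenting path X3→Y2 (+1); matched 2.
No augmenting path remains; maximum matching = 2.
König certificate: {X3, Y1} is a vertex cover of size 2 (every listed pair touches it), so no matching can be larger.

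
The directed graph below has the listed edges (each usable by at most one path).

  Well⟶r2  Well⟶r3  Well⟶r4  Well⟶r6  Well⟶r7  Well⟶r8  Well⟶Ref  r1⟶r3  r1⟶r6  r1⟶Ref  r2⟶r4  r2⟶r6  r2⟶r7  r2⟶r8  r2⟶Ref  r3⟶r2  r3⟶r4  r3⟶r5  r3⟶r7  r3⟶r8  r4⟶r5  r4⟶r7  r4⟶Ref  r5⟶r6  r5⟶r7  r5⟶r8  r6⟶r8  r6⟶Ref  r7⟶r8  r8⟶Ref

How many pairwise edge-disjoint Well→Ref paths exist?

5

Assign every edge capacity 1; by Menger, the answer equals the max flow.
Path Well→Ref (+1); total 1.
Path Well→r2→Ref (+1); total 2.
Path Well→r4→Ref (+1); total 3.
Path Well→r6→Ref (+1); total 4.
Path Well→r8→Ref (+1); total 5.
No residual Well→Ref path; max flow = 5.
Certifying cut of size 5: {Well→Ref, r2→Ref, r4→Ref, r6→Ref, r8→Ref}.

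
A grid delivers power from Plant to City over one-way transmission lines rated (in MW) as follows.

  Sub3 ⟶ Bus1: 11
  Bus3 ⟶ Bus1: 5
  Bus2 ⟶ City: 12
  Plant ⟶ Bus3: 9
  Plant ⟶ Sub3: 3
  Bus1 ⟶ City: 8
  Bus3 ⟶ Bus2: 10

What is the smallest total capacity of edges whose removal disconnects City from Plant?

Augment Plant→Bus3→Bus1→City: bottleneck 5, flow now 5.
Augment Plant→Bus3→Bus2→City: bottleneck 4, flow now 9.
Augment Plant→Sub3→Bus1→City: bottleneck 3, flow now 12.
No augmenting path remains; maximum flow = 12.
By max-flow min-cut, the minimum cut capacity equals the max flow.
In the residual graph, reachable from Plant: {Plant}.
Min-cut edges: Plant→Bus3 (9), Plant→Sub3 (3); capacity 9 + 3 = 12.

12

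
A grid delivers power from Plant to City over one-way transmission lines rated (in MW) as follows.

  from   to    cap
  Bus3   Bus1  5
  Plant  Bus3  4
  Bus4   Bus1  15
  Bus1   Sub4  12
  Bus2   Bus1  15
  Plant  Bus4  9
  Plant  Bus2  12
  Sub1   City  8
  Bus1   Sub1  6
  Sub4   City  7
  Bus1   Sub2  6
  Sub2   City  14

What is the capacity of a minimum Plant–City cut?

19

Augment Plant→Bus3→Bus1→Sub1→City: bottleneck 4, flow now 4.
Augment Plant→Bus4→Bus1→Sub1→City: bottleneck 2, flow now 6.
Augment Plant→Bus4→Bus1→Sub2→City: bottleneck 6, flow now 12.
Augment Plant→Bus4→Bus1→Sub4→City: bottleneck 1, flow now 13.
Augment Plant→Bus2→Bus1→Sub4→City: bottleneck 6, flow now 19.
No augmenting path remains; maximum flow = 19.
By max-flow min-cut, the minimum cut capacity equals the max flow.
In the residual graph, reachable from Plant: {Plant, Bus3, Bus4, Bus2, Bus1, Sub4}.
Min-cut edges: Bus1→Sub1 (6), Bus1→Sub2 (6), Sub4→City (7); capacity 6 + 6 + 7 = 19.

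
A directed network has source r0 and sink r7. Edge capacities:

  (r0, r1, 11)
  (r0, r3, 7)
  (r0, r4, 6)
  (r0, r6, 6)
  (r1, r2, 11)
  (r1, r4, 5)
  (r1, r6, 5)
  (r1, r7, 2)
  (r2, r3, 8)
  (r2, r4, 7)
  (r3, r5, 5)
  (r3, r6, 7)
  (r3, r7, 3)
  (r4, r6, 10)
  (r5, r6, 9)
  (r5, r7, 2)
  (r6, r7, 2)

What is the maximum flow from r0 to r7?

Augment r0→r1→r7: bottleneck 2, flow now 2.
Augment r0→r3→r7: bottleneck 3, flow now 5.
Augment r0→r6→r7: bottleneck 2, flow now 7.
Augment r0→r3→r5→r7: bottleneck 2, flow now 9.
No augmenting path remains; maximum flow = 9.
In the residual graph, reachable from r0: {r0, r1, r2, r3, r4, r5, r6}.
Min-cut edges: r1→r7 (2), r3→r7 (3), r5→r7 (2), r6→r7 (2); capacity 2 + 3 + 2 + 2 = 9.
This cut is saturated, so no flow can exceed 9.

9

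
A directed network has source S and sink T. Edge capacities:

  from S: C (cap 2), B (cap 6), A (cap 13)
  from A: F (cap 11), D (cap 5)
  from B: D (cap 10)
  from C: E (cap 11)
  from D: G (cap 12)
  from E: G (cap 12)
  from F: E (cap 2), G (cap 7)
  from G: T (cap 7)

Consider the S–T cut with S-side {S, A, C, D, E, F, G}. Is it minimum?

No — its capacity is 13, but the minimum cut has capacity 7.

Given cut capacity: 6 + 7 = 13.
Augment S→A→D→G→T: bottleneck 5, flow now 5.
Augment S→A→F→G→T: bottleneck 2, flow now 7.
No augmenting path remains; maximum flow = 7.
In the residual graph, reachable from S: {S, A, B, C, D, E, F, G}.
Min-cut edges: G→T (7); capacity 7 = 7.
Cut capacity 13 exceeds the max flow 7, so it is not minimum.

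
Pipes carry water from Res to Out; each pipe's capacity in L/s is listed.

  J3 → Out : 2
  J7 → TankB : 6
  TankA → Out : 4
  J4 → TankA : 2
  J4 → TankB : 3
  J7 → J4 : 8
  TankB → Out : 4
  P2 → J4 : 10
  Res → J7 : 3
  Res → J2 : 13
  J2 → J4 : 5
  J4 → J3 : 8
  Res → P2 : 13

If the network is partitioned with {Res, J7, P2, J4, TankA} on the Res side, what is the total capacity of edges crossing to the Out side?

34

Edges leaving {Res, J7, P2, J4, TankA}: Res→J2 (13), J7→TankB (6), J4→J3 (8), J4→TankB (3), TankA→Out (4).
Cut capacity = 13 + 6 + 8 + 3 + 4 = 34.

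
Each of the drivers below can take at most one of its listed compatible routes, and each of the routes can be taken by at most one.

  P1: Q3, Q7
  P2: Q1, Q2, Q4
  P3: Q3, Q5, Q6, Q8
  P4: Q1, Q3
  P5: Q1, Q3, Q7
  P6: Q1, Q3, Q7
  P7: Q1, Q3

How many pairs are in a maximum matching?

Unit-capacity flow: source→left, listed edges, right→sink; max matching = max flow.
Augmenting path P1→Q3 (+1); matched 1.
Augmenting path P2→Q1 (+1); matched 2.
Augmenting path P3→Q5 (+1); matched 3.
Augmenting path P5→Q7 (+1); matched 4.
Augmenting path P4→Q1→P2→Q2 (+1); matched 5.
No augmenting path remains; maximum matching = 5.
König certificate: {P2, P3, Q1, Q3, Q7} is a vertex cover of size 5 (every listed pair touches it), so no matching can be larger.

5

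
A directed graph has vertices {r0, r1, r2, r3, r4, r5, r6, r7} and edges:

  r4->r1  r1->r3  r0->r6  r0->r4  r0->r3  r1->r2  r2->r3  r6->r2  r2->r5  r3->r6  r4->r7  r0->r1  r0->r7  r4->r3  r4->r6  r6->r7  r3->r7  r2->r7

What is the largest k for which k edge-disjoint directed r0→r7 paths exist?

5

Assign every edge capacity 1; by Menger, the answer equals the max flow.
Path r0→r7 (+1); total 1.
Path r0→r3→r7 (+1); total 2.
Path r0→r4→r7 (+1); total 3.
Path r0→r6→r7 (+1); total 4.
Path r0→r1→r2→r7 (+1); total 5.
No residual r0→r7 path; max flow = 5.
Certifying cut of size 5: {r0→r1, r0→r3, r0→r4, r0→r6, r0→r7}.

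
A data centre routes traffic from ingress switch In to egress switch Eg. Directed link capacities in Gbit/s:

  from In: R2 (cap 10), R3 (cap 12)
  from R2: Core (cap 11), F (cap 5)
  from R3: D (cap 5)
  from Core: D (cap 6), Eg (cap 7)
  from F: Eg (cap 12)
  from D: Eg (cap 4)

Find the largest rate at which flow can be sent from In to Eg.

14

Augment In→R2→Core→Eg: bottleneck 7, flow now 7.
Augment In→R2→F→Eg: bottleneck 3, flow now 10.
Augment In→R3→D→Eg: bottleneck 4, flow now 14.
No augmenting path remains; maximum flow = 14.
In the residual graph, reachable from In: {In, R3, D}.
Min-cut edges: In→R2 (10), D→Eg (4); capacity 10 + 4 = 14.
This cut is saturated, so no flow can exceed 14.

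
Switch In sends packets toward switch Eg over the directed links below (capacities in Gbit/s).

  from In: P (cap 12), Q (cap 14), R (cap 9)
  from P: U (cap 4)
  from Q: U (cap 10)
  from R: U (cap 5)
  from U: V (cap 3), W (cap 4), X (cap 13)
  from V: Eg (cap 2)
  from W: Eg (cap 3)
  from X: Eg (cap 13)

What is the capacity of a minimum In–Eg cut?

18

Augment In→P→U→V→Eg: bottleneck 2, flow now 2.
Augment In→P→U→W→Eg: bottleneck 2, flow now 4.
Augment In→Q→U→W→Eg: bottleneck 1, flow now 5.
Augment In→Q→U→X→Eg: bottleneck 9, flow now 14.
Augment In→R→U→X→Eg: bottleneck 4, flow now 18.
No augmenting path remains; maximum flow = 18.
By max-flow min-cut, the minimum cut capacity equals the max flow.
In the residual graph, reachable from In: {In, P, Q, R, U, V, W}.
Min-cut edges: U→X (13), V→Eg (2), W→Eg (3); capacity 13 + 2 + 3 = 18.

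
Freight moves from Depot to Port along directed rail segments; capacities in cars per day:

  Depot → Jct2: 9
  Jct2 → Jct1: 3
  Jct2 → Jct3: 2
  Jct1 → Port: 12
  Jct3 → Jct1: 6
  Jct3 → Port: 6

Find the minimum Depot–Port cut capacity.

Augment Depot→Jct2→Jct1→Port: bottleneck 3, flow now 3.
Augment Depot→Jct2→Jct3→Port: bottleneck 2, flow now 5.
No augmenting path remains; maximum flow = 5.
By max-flow min-cut, the minimum cut capacity equals the max flow.
In the residual graph, reachable from Depot: {Depot, Jct2}.
Min-cut edges: Jct2→Jct1 (3), Jct2→Jct3 (2); capacity 3 + 2 = 5.

5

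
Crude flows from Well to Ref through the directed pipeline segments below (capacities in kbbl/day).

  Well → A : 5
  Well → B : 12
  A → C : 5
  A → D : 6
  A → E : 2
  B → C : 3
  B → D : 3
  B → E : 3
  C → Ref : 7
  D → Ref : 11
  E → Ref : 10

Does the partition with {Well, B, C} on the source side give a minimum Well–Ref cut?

No — its capacity is 18, but the minimum cut has capacity 14.

Given cut capacity: 5 + 3 + 3 + 7 = 18.
Augment Well→A→C→Ref: bottleneck 5, flow now 5.
Augment Well→B→C→Ref: bottleneck 2, flow now 7.
Augment Well→B→D→Ref: bottleneck 3, flow now 10.
Augment Well→B→E→Ref: bottleneck 3, flow now 13.
Augment Well→B→C→A→D→Ref: bottleneck 1, flow now 14. (uses reverse residual edge)
No augmenting path remains; maximum flow = 14.
In the residual graph, reachable from Well: {Well, B}.
Min-cut edges: Well→A (5), B→C (3), B→D (3), B→E (3); capacity 5 + 3 + 3 + 3 = 14.
Cut capacity 18 exceeds the max flow 14, so it is not minimum.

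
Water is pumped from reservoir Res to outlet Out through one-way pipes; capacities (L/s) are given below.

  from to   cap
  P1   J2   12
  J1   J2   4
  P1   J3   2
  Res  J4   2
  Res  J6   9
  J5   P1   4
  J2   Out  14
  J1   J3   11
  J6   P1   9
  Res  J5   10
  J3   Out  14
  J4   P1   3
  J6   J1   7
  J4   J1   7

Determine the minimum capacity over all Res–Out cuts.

Augment Res→J4→J1→J3→Out: bottleneck 2, flow now 2.
Augment Res→J6→J1→J3→Out: bottleneck 7, flow now 9.
Augment Res→J6→P1→J3→Out: bottleneck 2, flow now 11.
Augment Res→J5→P1→J2→Out: bottleneck 4, flow now 15.
No augmenting path remains; maximum flow = 15.
By max-flow min-cut, the minimum cut capacity equals the max flow.
In the residual graph, reachable from Res: {Res, J5}.
Min-cut edges: Res→J4 (2), Res→J6 (9), J5→P1 (4); capacity 2 + 9 + 4 = 15.

15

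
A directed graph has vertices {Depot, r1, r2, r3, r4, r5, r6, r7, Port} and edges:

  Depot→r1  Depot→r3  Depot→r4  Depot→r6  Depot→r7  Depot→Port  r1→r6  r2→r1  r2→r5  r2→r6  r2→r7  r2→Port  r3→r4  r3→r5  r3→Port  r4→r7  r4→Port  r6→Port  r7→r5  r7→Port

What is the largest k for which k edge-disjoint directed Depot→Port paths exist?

Assign every edge capacity 1; by Menger, the answer equals the max flow.
Path Depot→Port (+1); total 1.
Path Depot→r3→Port (+1); total 2.
Path Depot→r4→Port (+1); total 3.
Path Depot→r6→Port (+1); total 4.
Path Depot→r7→Port (+1); total 5.
No residual Depot→Port path; max flow = 5.
Certifying cut of size 5: {Depot→Port, Depot→r3, Depot→r4, Depot→r7, r6→Port}.

5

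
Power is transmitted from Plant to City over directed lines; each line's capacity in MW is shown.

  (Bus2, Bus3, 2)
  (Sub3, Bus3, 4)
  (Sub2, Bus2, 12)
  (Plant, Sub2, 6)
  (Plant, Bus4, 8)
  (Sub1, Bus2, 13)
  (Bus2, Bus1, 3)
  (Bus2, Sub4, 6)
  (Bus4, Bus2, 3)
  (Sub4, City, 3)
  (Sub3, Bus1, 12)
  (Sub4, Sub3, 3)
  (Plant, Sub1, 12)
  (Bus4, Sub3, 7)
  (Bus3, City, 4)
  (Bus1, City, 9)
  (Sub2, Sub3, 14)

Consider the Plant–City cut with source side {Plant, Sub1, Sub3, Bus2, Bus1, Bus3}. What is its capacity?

33

Edges leaving {Plant, Sub1, Sub3, Bus2, Bus1, Bus3}: Plant→Sub2 (6), Plant→Bus4 (8), Bus2→Sub4 (6), Bus1→City (9), Bus3→City (4).
Cut capacity = 6 + 8 + 6 + 9 + 4 = 33.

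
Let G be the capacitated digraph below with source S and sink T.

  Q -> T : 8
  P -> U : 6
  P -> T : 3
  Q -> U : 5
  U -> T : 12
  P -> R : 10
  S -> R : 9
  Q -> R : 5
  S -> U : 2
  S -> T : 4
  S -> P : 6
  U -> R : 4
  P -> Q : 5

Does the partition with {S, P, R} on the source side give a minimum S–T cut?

Given cut capacity: 2 + 4 + 5 + 6 + 3 = 20.
Augment S→T: bottleneck 4, flow now 4.
Augment S→P→T: bottleneck 3, flow now 7.
Augment S→U→T: bottleneck 2, flow now 9.
Augment S→P→Q→T: bottleneck 3, flow now 12.
No augmenting path remains; maximum flow = 12.
In the residual graph, reachable from S: {S, R}.
Min-cut edges: S→P (6), S→U (2), S→T (4); capacity 6 + 2 + 4 = 12.
Cut capacity 20 exceeds the max flow 12, so it is not minimum.

No — its capacity is 20, but the minimum cut has capacity 12.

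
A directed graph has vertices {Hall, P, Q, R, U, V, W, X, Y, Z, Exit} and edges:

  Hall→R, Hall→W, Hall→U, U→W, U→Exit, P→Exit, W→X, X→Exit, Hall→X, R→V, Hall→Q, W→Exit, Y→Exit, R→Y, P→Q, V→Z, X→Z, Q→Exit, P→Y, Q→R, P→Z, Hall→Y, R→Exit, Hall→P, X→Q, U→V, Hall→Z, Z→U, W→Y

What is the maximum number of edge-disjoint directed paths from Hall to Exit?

Assign every edge capacity 1; by Menger, the answer equals the max flow.
Path Hall→P→Exit (+1); total 1.
Path Hall→Q→Exit (+1); total 2.
Path Hall→R→Exit (+1); total 3.
Path Hall→U→Exit (+1); total 4.
Path Hall→W→Exit (+1); total 5.
Path Hall→X→Exit (+1); total 6.
Path Hall→Y→Exit (+1); total 7.
No residual Hall→Exit path; max flow = 7.
Certifying cut of size 7: {Hall→P, Q→Exit, R→Exit, U→Exit, W→Exit, X→Exit, Y→Exit}.

7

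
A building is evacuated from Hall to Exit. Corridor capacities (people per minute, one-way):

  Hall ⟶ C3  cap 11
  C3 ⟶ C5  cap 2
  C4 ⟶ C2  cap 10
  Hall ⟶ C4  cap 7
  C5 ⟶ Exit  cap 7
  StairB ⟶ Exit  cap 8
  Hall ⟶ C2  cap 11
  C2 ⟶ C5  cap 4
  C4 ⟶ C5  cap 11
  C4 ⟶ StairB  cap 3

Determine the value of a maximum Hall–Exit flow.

10

Augment Hall→C2→C5→Exit: bottleneck 4, flow now 4.
Augment Hall→C3→C5→Exit: bottleneck 2, flow now 6.
Augment Hall→C4→C5→Exit: bottleneck 1, flow now 7.
Augment Hall→C4→StairB→Exit: bottleneck 3, flow now 10.
No augmenting path remains; maximum flow = 10.
In the residual graph, reachable from Hall: {Hall, C2, C3, C4, C5}.
Min-cut edges: C4→StairB (3), C5→Exit (7); capacity 3 + 7 = 10.
This cut is saturated, so no flow can exceed 10.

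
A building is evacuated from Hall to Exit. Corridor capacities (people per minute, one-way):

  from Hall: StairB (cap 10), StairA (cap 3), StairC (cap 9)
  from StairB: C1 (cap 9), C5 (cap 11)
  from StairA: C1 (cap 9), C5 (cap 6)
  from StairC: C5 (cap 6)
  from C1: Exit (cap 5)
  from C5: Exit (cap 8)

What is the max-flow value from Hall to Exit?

13

Augment Hall→StairB→C1→Exit: bottleneck 5, flow now 5.
Augment Hall→StairB→C5→Exit: bottleneck 5, flow now 10.
Augment Hall→StairA→C5→Exit: bottleneck 3, flow now 13.
No augmenting path remains; maximum flow = 13.
In the residual graph, reachable from Hall: {Hall, StairB, StairA, StairC, C1, C5}.
Min-cut edges: C1→Exit (5), C5→Exit (8); capacity 5 + 8 = 13.
This cut is saturated, so no flow can exceed 13.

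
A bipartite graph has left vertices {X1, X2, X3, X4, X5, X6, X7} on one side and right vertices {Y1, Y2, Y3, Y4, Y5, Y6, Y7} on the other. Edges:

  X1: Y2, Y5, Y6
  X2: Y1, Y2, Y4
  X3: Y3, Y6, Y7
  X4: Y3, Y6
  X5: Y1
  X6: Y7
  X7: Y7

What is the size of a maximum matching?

Unit-capacity flow: source→left, listed edges, right→sink; max matching = max flow.
Augmenting path X1→Y2 (+1); matched 1.
Augmenting path X2→Y1 (+1); matched 2.
Augmenting path X3→Y3 (+1); matched 3.
Augmenting path X4→Y6 (+1); matched 4.
Augmenting path X6→Y7 (+1); matched 5.
Augmenting path X5→Y1→X2→Y4 (+1); matched 6.
No augmenting path remains; maximum matching = 6.
König certificate: {X1, X2, X3, X4, X5, Y7} is a vertex cover of size 6 (every listed pair touches it), so no matching can be larger.

6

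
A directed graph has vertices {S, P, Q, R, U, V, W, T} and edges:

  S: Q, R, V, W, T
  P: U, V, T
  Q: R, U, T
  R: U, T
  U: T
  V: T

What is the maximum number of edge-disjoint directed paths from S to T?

4

Assign every edge capacity 1; by Menger, the answer equals the max flow.
Path S→T (+1); total 1.
Path S→Q→T (+1); total 2.
Path S→R→T (+1); total 3.
Path S→V→T (+1); total 4.
No residual S→T path; max flow = 4.
Certifying cut of size 4: {S→Q, S→R, S→T, S→V}.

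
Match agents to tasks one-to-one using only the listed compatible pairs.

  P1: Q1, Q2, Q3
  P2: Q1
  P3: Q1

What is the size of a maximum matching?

2

Unit-capacity flow: source→left, listed edges, right→sink; max matching = max flow.
Augmenting path P1→Q1 (+1); matched 1.
Augmenting path P2→Q1→P1→Q2 (+1); matched 2.
No augmenting path remains; maximum matching = 2.
König certificate: {P1, Q1} is a vertex cover of size 2 (every listed pair touches it), so no matching can be larger.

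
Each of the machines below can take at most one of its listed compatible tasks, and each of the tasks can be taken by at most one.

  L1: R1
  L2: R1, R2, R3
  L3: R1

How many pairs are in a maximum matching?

Unit-capacity flow: source→left, listed edges, right→sink; max matching = max flow.
Augmenting path L1→R1 (+1); matched 1.
Augmenting path L2→R2 (+1); matched 2.
No augmenting path remains; maximum matching = 2.
König certificate: {L2, R1} is a vertex cover of size 2 (every listed pair touches it), so no matching can be larger.

2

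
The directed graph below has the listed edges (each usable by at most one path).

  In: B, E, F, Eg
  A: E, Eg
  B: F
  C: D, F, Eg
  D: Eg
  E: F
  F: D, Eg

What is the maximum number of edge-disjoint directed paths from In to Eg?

3

Assign every edge capacity 1; by Menger, the answer equals the max flow.
Path In→Eg (+1); total 1.
Path In→F→Eg (+1); total 2.
Path In→B→F→D→Eg (+1); total 3.
No residual In→Eg path; max flow = 3.
Certifying cut of size 3: {F→D, F→Eg, In→Eg}.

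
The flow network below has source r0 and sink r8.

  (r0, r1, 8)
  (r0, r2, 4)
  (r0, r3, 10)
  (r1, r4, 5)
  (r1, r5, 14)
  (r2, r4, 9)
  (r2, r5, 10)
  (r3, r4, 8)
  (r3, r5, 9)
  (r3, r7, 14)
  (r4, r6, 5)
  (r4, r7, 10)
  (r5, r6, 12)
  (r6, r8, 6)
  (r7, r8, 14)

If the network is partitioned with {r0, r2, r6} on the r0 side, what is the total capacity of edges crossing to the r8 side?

43

Edges leaving {r0, r2, r6}: r0→r1 (8), r0→r3 (10), r2→r4 (9), r2→r5 (10), r6→r8 (6).
Cut capacity = 8 + 10 + 9 + 10 + 6 = 43.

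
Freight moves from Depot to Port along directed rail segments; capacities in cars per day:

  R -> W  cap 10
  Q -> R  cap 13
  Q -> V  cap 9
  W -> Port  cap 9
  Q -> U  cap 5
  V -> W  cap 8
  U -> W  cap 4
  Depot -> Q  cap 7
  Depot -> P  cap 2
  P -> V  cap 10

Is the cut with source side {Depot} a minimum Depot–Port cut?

Yes — it is a minimum cut (capacity 9).

Given cut capacity: 2 + 7 = 9.
Augment Depot→P→V→W→Port: bottleneck 2, flow now 2.
Augment Depot→Q→R→W→Port: bottleneck 7, flow now 9.
No augmenting path remains; maximum flow = 9.
Cut capacity 9 equals the max flow, so it is a minimum cut.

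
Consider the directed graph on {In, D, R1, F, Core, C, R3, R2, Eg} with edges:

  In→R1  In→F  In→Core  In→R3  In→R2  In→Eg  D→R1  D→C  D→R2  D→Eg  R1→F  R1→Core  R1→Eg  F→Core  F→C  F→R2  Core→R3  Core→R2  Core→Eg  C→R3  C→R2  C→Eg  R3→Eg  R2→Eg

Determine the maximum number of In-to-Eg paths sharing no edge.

Assign every edge capacity 1; by Menger, the answer equals the max flow.
Path In→Eg (+1); total 1.
Path In→R1→Eg (+1); total 2.
Path In→Core→Eg (+1); total 3.
Path In→R3→Eg (+1); total 4.
Path In→R2→Eg (+1); total 5.
Path In→F→C→Eg (+1); total 6.
No residual In→Eg path; max flow = 6.
Certifying cut of size 6: {In→Core, In→Eg, In→F, In→R1, In→R2, In→R3}.

6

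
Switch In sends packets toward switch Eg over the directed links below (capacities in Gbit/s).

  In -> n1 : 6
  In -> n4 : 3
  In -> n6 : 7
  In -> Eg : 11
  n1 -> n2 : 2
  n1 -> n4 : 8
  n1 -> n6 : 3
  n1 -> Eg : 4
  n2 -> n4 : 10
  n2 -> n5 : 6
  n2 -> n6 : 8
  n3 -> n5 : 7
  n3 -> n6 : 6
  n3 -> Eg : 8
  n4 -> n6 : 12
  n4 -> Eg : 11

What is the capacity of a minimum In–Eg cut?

20

Augment In→Eg: bottleneck 11, flow now 11.
Augment In→n1→Eg: bottleneck 4, flow now 15.
Augment In→n4→Eg: bottleneck 3, flow now 18.
Augment In→n1→n4→Eg: bottleneck 2, flow now 20.
No augmenting path remains; maximum flow = 20.
By max-flow min-cut, the minimum cut capacity equals the max flow.
In the residual graph, reachable from In: {In, n6}.
Min-cut edges: In→n1 (6), In→n4 (3), In→Eg (11); capacity 6 + 3 + 11 = 20.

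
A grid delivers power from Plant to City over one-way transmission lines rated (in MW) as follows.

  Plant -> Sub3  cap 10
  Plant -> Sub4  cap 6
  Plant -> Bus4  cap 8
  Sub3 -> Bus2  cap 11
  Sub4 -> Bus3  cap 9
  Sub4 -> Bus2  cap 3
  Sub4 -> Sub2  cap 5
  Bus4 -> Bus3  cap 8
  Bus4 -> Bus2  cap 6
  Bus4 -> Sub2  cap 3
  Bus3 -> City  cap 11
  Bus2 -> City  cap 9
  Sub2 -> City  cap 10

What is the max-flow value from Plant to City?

23

Augment Plant→Sub3→Bus2→City: bottleneck 9, flow now 9.
Augment Plant→Sub4→Bus3→City: bottleneck 6, flow now 15.
Augment Plant→Bus4→Bus3→City: bottleneck 5, flow now 20.
Augment Plant→Bus4→Sub2→City: bottleneck 3, flow now 23.
No augmenting path remains; maximum flow = 23.
In the residual graph, reachable from Plant: {Plant, Sub3, Bus2}.
Min-cut edges: Plant→Sub4 (6), Plant→Bus4 (8), Bus2→City (9); capacity 6 + 8 + 9 = 23.
This cut is saturated, so no flow can exceed 23.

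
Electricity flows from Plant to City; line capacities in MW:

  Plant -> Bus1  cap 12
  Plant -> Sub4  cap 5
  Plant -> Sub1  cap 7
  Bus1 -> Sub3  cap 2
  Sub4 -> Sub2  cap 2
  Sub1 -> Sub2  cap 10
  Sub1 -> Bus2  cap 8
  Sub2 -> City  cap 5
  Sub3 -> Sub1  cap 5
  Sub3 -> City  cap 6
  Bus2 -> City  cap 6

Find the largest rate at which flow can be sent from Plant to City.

Augment Plant→Bus1→Sub3→City: bottleneck 2, flow now 2.
Augment Plant→Sub4→Sub2→City: bottleneck 2, flow now 4.
Augment Plant→Sub1→Sub2→City: bottleneck 3, flow now 7.
Augment Plant→Sub1→Bus2→City: bottleneck 4, flow now 11.
No augmenting path remains; maximum flow = 11.
In the residual graph, reachable from Plant: {Plant, Bus1, Sub4}.
Min-cut edges: Plant→Sub1 (7), Bus1→Sub3 (2), Sub4→Sub2 (2); capacity 7 + 2 + 2 = 11.
This cut is saturated, so no flow can exceed 11.

11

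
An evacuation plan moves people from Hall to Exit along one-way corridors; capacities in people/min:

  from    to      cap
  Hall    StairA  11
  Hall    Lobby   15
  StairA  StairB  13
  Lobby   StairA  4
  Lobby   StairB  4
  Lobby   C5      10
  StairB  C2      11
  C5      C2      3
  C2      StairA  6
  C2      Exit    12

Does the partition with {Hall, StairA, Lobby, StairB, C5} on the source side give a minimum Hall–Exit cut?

No — its capacity is 14, but the minimum cut has capacity 12.

Given cut capacity: 11 + 3 = 14.
Augment Hall→StairA→StairB→C2→Exit: bottleneck 11, flow now 11.
Augment Hall→Lobby→C5→C2→Exit: bottleneck 1, flow now 12.
No augmenting path remains; maximum flow = 12.
In the residual graph, reachable from Hall: {Hall, StairA, Lobby, StairB, C5, C2}.
Min-cut edges: C2→Exit (12); capacity 12 = 12.
Cut capacity 14 exceeds the max flow 12, so it is not minimum.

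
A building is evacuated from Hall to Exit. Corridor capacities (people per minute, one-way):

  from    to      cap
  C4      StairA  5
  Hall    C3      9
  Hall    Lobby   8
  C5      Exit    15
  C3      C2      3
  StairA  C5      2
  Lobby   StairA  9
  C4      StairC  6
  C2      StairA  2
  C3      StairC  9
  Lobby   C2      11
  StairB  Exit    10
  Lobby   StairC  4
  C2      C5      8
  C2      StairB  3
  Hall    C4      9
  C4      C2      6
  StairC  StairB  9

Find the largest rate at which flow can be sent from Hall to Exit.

20

Augment Hall→C3→StairC→StairB→Exit: bottleneck 9, flow now 9.
Augment Hall→C4→StairA→C5→Exit: bottleneck 2, flow now 11.
Augment Hall→C4→C2→C5→Exit: bottleneck 6, flow now 17.
Augment Hall→Lobby→C2→C5→Exit: bottleneck 2, flow now 19.
Augment Hall→Lobby→C2→StairB→Exit: bottleneck 1, flow now 20.
No augmenting path remains; maximum flow = 20.
In the residual graph, reachable from Hall: {Hall, C3, C4, Lobby, StairA, StairC, C2, StairB}.
Min-cut edges: StairA→C5 (2), C2→C5 (8), StairB→Exit (10); capacity 2 + 8 + 10 = 20.
This cut is saturated, so no flow can exceed 20.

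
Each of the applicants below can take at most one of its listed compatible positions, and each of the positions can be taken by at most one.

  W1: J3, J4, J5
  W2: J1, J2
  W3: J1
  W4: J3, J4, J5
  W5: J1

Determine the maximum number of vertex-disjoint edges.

4

Unit-capacity flow: source→left, listed edges, right→sink; max matching = max flow.
Augmenting path W1→J3 (+1); matched 1.
Augmenting path W2→J1 (+1); matched 2.
Augmenting path W4→J4 (+1); matched 3.
Augmenting path W3→J1→W2→J2 (+1); matched 4.
No augmenting path remains; maximum matching = 4.
König certificate: {W1, W2, W4, J1} is a vertex cover of size 4 (every listed pair touches it), so no matching can be larger.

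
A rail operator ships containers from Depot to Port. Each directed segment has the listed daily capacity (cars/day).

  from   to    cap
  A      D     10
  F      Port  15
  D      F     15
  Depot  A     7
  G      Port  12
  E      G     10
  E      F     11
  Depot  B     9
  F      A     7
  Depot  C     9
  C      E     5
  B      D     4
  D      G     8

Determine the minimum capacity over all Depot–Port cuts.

16

Augment Depot→A→D→F→Port: bottleneck 7, flow now 7.
Augment Depot→B→D→F→Port: bottleneck 4, flow now 11.
Augment Depot→C→E→F→Port: bottleneck 4, flow now 15.
Augment Depot→C→E→G→Port: bottleneck 1, flow now 16.
No augmenting path remains; maximum flow = 16.
By max-flow min-cut, the minimum cut capacity equals the max flow.
In the residual graph, reachable from Depot: {Depot, B, C}.
Min-cut edges: Depot→A (7), B→D (4), C→E (5); capacity 7 + 4 + 5 = 16.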